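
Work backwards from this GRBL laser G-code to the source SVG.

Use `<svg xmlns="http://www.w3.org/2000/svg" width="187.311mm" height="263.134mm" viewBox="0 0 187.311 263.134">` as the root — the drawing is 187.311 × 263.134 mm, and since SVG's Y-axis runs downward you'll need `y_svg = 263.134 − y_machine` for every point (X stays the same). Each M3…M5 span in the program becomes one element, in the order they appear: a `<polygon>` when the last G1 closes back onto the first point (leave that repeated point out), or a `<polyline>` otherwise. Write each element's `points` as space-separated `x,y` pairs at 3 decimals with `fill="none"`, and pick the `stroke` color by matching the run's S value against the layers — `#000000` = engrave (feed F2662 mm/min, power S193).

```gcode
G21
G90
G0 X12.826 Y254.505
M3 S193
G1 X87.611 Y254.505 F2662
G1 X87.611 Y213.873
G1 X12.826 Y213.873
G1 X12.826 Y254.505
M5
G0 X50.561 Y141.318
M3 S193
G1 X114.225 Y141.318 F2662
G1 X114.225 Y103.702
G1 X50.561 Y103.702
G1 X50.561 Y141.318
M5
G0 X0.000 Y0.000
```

<svg xmlns="http://www.w3.org/2000/svg" width="187.311mm" height="263.134mm" viewBox="0 0 187.311 263.134">
  <polygon points="12.826,8.629 87.611,8.629 87.611,49.261 12.826,49.261" fill="none" stroke="#000000"/>
  <polygon points="50.561,121.816 114.225,121.816 114.225,159.432 50.561,159.432" fill="none" stroke="#000000"/>
</svg>

Each laser-on run becomes one SVG element. Flip Y back into SVG space with y_svg = 263.134 − y_machine. Every run uses S193, so all elements get stroke `#000000` (engrave).

Run 1: The run returns to its start, so emit a `<polygon>` with points (Y-flipped): 12.826,8.629 87.611,8.629 87.611,49.261 12.826,49.261.

Run 2: The run returns to its start, so emit a `<polygon>` with points (Y-flipped): 50.561,121.816 114.225,121.816 114.225,159.432 50.561,159.432.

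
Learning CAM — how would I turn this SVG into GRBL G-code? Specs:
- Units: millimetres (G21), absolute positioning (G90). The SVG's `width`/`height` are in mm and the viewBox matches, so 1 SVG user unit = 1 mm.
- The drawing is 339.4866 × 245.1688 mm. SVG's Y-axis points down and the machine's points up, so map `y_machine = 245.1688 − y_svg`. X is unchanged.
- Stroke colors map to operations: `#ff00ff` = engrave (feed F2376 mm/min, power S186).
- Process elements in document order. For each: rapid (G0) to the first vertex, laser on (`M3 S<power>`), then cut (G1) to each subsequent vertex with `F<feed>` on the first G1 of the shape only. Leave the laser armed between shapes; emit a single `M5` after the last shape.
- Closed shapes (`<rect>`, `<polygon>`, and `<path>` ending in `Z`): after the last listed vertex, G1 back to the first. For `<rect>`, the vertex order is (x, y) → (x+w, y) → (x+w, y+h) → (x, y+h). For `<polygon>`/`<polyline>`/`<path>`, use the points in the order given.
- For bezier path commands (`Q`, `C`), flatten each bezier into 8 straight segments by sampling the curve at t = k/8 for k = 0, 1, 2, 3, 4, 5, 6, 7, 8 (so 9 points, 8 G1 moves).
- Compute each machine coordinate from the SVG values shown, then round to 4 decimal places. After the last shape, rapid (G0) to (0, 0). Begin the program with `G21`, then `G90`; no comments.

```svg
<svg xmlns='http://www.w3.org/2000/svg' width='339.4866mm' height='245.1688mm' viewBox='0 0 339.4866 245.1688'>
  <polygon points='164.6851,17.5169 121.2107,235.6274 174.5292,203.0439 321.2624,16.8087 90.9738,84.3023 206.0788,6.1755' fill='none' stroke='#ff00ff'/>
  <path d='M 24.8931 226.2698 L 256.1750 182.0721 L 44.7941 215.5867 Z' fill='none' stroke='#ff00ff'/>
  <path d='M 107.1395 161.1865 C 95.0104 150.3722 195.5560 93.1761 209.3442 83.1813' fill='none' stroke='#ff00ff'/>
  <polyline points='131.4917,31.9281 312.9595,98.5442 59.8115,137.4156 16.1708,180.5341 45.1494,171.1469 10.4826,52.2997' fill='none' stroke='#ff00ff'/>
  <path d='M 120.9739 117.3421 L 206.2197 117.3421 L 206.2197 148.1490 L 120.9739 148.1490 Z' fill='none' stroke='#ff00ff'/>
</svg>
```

1 u = 1 mm; y_m = 245.1688 − y.

[1] `<polygon>` closed polygon, #ff00ff→engrave S186 F2376: (164.6851,227.6519) → (121.2107,9.5414) → (174.5292,42.1249) → (321.2624,228.3601) → (90.9738,160.8665) → (206.0788,238.9933) → (164.6851,227.6519) (closed)

[2] `<path>` closed polygon, #ff00ff→engrave S186 F2376: (24.8931,18.8990) → (256.1750,63.0967) → (44.7941,29.5821) → (24.8931,18.8990) (closed)

[3] `<path>` cubic bezier, #ff00ff→engrave S186 F2376: (107.1395,83.9823) → (107.4832,90.0290) → (116.0531,99.3274) → (130.5120,110.7807) → (148.5229,123.2922) → (167.7486,135.7653) → (185.8522,147.1034) → (200.4964,156.2097) → (209.3442,161.9875)

[4] `<polyline>` open polyline, #ff00ff→engrave S186 F2376: (131.4917,213.2407) → (312.9595,146.6246) → (59.8115,107.7532) → (16.1708,64.6347) → (45.1494,74.0219) → (10.4826,192.8691)

[5] `<path>` rectangle, #ff00ff→engrave S186 F2376: (120.9739,127.8267) → (206.2197,127.8267) → (206.2197,97.0198) → (120.9739,97.0198) → (120.9739,127.8267) (closed)

G21
G90
G0 X164.6851 Y227.6519
M3 S186
G1 X121.2107 Y9.5414 F2376
G1 X174.5292 Y42.1249
G1 X321.2624 Y228.3601
G1 X90.9738 Y160.8665
G1 X206.0788 Y238.9933
G1 X164.6851 Y227.6519
G0 X24.8931 Y18.8990
M3 S186
G1 X256.1750 Y63.0967 F2376
G1 X44.7941 Y29.5821
G1 X24.8931 Y18.8990
G0 X107.1395 Y83.9823
M3 S186
G1 X107.4832 Y90.0290 F2376
G1 X116.0531 Y99.3274
G1 X130.5120 Y110.7807
G1 X148.5229 Y123.2922
G1 X167.7486 Y135.7653
G1 X185.8522 Y147.1034
G1 X200.4964 Y156.2097
G1 X209.3442 Y161.9875
G0 X131.4917 Y213.2407
M3 S186
G1 X312.9595 Y146.6246 F2376
G1 X59.8115 Y107.7532
G1 X16.1708 Y64.6347
G1 X45.1494 Y74.0219
G1 X10.4826 Y192.8691
G0 X120.9739 Y127.8267
M3 S186
G1 X206.2197 Y127.8267 F2376
G1 X206.2197 Y97.0198
G1 X120.9739 Y97.0198
G1 X120.9739 Y127.8267
M5
G0 X0.0000 Y0.0000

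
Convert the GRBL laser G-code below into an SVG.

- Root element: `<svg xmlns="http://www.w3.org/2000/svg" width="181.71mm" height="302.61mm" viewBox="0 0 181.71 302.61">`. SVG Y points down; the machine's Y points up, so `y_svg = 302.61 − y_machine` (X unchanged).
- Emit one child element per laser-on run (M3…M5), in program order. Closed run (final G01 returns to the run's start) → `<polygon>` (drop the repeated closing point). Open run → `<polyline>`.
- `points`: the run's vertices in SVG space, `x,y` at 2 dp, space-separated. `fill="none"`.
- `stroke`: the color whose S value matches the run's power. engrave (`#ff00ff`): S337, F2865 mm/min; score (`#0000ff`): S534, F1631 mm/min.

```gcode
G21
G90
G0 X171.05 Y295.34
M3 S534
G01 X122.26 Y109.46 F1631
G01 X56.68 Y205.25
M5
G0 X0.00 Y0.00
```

y_svg = 302.61 − y_m. Every run uses S534, so all elements get stroke `#0000ff` (score).

[1] open run; points: 171.05,7.27 122.26,193.15 56.68,97.36

<svg xmlns="http://www.w3.org/2000/svg" width="181.71mm" height="302.61mm" viewBox="0 0 181.71 302.61">
  <polyline points="171.05,7.27 122.26,193.15 56.68,97.36" fill="none" stroke="#0000ff"/>
</svg>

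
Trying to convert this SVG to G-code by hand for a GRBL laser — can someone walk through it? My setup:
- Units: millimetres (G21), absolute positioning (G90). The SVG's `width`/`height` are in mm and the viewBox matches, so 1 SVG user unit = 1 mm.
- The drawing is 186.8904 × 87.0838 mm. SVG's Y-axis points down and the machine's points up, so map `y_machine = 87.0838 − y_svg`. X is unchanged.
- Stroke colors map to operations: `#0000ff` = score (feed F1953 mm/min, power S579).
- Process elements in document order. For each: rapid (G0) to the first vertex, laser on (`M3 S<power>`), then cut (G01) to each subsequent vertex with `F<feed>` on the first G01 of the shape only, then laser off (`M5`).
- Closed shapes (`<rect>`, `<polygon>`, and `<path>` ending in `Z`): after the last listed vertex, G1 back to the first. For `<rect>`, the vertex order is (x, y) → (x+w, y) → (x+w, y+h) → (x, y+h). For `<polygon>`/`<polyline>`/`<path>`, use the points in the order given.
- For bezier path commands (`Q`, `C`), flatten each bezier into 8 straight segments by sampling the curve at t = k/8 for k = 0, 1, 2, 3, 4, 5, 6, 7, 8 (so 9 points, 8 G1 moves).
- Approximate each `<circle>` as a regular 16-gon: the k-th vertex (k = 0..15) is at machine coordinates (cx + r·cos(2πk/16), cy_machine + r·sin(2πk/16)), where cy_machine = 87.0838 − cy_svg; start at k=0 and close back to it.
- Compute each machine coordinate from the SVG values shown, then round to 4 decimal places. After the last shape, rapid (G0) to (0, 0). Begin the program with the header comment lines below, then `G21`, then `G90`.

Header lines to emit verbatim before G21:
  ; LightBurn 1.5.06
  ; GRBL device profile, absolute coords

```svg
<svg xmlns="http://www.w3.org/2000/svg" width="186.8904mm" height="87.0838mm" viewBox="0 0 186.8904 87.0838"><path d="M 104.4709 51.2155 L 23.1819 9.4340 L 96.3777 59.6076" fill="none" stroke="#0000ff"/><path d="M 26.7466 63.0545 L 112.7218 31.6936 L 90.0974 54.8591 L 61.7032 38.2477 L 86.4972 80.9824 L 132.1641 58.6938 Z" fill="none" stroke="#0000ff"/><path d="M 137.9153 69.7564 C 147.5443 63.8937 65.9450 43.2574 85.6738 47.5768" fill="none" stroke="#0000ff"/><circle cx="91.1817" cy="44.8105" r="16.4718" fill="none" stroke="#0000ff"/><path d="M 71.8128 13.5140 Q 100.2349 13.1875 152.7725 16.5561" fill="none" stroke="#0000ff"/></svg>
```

Since the viewBox matches the mm dimensions, user units are millimetres directly. The only transform is the Y-flip y_m = 87.0838 − y_svg.

Shape 1 is a open polyline drawn with `<path>`. Its stroke #0000ff means score at S579, F1953. After flipping Y the toolpath is (104.4709,35.8683) → (23.1819,77.6498) → (96.3777,27.4762).

Shape 2 is a closed polygon drawn with `<path>`. Its stroke #0000ff means score at S579, F1953. After flipping Y the toolpath is (26.7466,24.0293) → (112.7218,55.3902) → (90.0974,32.2247) → (61.7032,48.8361) → (86.4972,6.1014) → (132.1641,28.3900) → (26.7466,24.0293), returning to the start.

Shape 3 is a cubic bezier drawn with `<path>`. Its stroke #0000ff means score at S579, F1953. After flipping Y the toolpath is (137.9153,17.3274) → (137.6259,20.1408) → (131.0404,23.8737) → (120.4153,28.0605) → (108.0071,32.2355) → (96.0724,35.9332) → (86.8675,38.6881) → (82.6492,40.0346) → (85.6738,39.5070).

Shape 4 is a circle drawn with `<circle>`. Its stroke #0000ff means score at S579, F1953. After flipping Y the toolpath is (107.6535,42.2733) → (106.3997,48.5768) → (102.8290,53.9206) → (97.4852,57.4913) → (91.1817,58.7451) → (84.8782,57.4913) → (79.5344,53.9206) → (75.9637,48.5768) → (74.7099,42.2733) → (75.9637,35.9698) → (79.5344,30.6260) → (84.8782,27.0553) → (91.1817,25.8015) → (97.4852,27.0553) → (102.8290,30.6260) → (106.3997,35.9698) → (107.6535,42.2733), returning to the start.

Shape 5 is a quadratic bezier drawn with `<path>`. Its stroke #0000ff means score at S579, F1953. After flipping Y the toolpath is (71.8128,73.5698) → (79.2951,73.5937) → (87.5311,73.5021) → (96.5206,73.2951) → (106.2638,72.9725) → (116.7605,72.5345) → (128.0109,71.9811) → (140.0149,71.3121) → (152.7725,70.5277).

; LightBurn 1.5.06
; GRBL device profile, absolute coords
G21
G90
G0 X104.4709 Y35.8683
M3 S579
G01 X23.1819 Y77.6498 F1953
G01 X96.3777 Y27.4762
M5
G0 X26.7466 Y24.0293
M3 S579
G01 X112.7218 Y55.3902 F1953
G01 X90.0974 Y32.2247
G01 X61.7032 Y48.8361
G01 X86.4972 Y6.1014
G01 X132.1641 Y28.3900
G01 X26.7466 Y24.0293
M5
G0 X137.9153 Y17.3274
M3 S579
G01 X137.6259 Y20.1408 F1953
G01 X131.0404 Y23.8737
G01 X120.4153 Y28.0605
G01 X108.0071 Y32.2355
G01 X96.0724 Y35.9332
G01 X86.8675 Y38.6881
G01 X82.6492 Y40.0346
G01 X85.6738 Y39.5070
M5
G0 X107.6535 Y42.2733
M3 S579
G01 X106.3997 Y48.5768 F1953
G01 X102.8290 Y53.9206
G01 X97.4852 Y57.4913
G01 X91.1817 Y58.7451
G01 X84.8782 Y57.4913
G01 X79.5344 Y53.9206
G01 X75.9637 Y48.5768
G01 X74.7099 Y42.2733
G01 X75.9637 Y35.9698
G01 X79.5344 Y30.6260
G01 X84.8782 Y27.0553
G01 X91.1817 Y25.8015
G01 X97.4852 Y27.0553
G01 X102.8290 Y30.6260
G01 X106.3997 Y35.9698
G01 X107.6535 Y42.2733
M5
G0 X71.8128 Y73.5698
M3 S579
G01 X79.2951 Y73.5937 F1953
G01 X87.5311 Y73.5021
G01 X96.5206 Y73.2951
G01 X106.2638 Y72.9725
G01 X116.7605 Y72.5345
G01 X128.0109 Y71.9811
G01 X140.0149 Y71.3121
G01 X152.7725 Y70.5277
M5
G0 X0.0000 Y0.0000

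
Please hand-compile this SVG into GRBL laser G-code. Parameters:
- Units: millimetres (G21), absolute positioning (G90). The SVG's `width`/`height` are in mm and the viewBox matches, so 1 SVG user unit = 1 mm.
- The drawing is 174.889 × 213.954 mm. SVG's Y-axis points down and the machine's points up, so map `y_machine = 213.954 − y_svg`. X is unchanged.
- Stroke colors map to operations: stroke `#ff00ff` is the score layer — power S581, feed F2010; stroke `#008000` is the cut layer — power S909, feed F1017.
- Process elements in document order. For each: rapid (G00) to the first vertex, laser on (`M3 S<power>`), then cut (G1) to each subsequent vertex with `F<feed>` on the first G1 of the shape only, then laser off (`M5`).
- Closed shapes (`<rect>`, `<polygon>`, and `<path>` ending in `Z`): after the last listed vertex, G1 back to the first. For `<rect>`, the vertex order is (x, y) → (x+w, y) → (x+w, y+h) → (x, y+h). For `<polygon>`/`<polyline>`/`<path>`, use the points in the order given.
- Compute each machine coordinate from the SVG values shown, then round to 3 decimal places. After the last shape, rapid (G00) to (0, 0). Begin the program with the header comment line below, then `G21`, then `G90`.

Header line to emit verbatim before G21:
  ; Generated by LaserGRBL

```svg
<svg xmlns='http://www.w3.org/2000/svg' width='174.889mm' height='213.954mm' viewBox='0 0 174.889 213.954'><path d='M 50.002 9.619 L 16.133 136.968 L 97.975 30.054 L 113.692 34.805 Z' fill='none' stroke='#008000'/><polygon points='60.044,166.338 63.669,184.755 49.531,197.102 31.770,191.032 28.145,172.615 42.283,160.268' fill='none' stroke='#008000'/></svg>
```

viewBox `0 0 174.889 213.954` with mm width/height → 1 unit = 1 mm. Flip: y_m = 213.954 − y_svg.

**Shape 1** — `<path>` closed polygon, stroke `#008000` → cut (S909, F1017). Machine vertices: (50.002,204.335) → (16.133,76.986) → (97.975,183.900) → (113.692,179.149) → (50.002,204.335). Closed: final G1 returns to the first vertex.

**Shape 2** — `<polygon>` regular polygon, stroke `#008000` → cut (S909, F1017). Machine vertices: (60.044,47.616) → (63.669,29.199) → (49.531,16.852) → (31.770,22.922) → (28.145,41.339) → (42.283,53.686) → (60.044,47.616). Closed: final G1 returns to the first vertex.

; Generated by LaserGRBL
G21
G90
G00 X50.002 Y204.335
M3 S909
G1 X16.133 Y76.986 F1017
G1 X97.975 Y183.900
G1 X113.692 Y179.149
G1 X50.002 Y204.335
M5
G00 X60.044 Y47.616
M3 S909
G1 X63.669 Y29.199 F1017
G1 X49.531 Y16.852
G1 X31.770 Y22.922
G1 X28.145 Y41.339
G1 X42.283 Y53.686
G1 X60.044 Y47.616
M5
G00 X0.000 Y0.000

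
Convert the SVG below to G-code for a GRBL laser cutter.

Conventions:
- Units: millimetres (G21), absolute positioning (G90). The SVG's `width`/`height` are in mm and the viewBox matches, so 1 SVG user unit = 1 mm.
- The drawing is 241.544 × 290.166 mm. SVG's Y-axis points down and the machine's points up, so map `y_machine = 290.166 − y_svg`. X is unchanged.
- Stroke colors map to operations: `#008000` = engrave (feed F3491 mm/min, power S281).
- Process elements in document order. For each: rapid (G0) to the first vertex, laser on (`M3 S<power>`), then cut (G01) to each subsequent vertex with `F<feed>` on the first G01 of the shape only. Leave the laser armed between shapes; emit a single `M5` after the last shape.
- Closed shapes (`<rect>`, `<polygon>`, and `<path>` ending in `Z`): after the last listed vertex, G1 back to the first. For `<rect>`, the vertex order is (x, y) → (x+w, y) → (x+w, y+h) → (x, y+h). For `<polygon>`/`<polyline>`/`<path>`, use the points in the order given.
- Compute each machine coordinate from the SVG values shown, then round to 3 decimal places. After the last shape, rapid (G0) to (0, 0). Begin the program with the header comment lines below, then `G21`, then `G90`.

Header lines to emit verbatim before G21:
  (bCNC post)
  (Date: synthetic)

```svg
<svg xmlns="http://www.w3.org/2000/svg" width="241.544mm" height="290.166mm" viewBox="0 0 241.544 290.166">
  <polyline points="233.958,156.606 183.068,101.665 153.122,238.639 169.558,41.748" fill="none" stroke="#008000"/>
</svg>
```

(bCNC post)
(Date: synthetic)
G21
G90
G0 X233.958 Y133.560
M3 S281
G01 X183.068 Y188.501 F3491
G01 X153.122 Y51.527
G01 X169.558 Y248.418
M5
G0 X0.000 Y0.000

viewBox `0 0 241.544 290.166` with mm width/height → 1 unit = 1 mm. Flip: y_m = 290.166 − y_svg.

**Shape 1** — `<polyline>` open polyline, stroke `#008000` → engrave (S281, F3491). Machine vertices: (233.958,133.560) → (183.068,188.501) → (153.122,51.527) → (169.558,248.418). Open path.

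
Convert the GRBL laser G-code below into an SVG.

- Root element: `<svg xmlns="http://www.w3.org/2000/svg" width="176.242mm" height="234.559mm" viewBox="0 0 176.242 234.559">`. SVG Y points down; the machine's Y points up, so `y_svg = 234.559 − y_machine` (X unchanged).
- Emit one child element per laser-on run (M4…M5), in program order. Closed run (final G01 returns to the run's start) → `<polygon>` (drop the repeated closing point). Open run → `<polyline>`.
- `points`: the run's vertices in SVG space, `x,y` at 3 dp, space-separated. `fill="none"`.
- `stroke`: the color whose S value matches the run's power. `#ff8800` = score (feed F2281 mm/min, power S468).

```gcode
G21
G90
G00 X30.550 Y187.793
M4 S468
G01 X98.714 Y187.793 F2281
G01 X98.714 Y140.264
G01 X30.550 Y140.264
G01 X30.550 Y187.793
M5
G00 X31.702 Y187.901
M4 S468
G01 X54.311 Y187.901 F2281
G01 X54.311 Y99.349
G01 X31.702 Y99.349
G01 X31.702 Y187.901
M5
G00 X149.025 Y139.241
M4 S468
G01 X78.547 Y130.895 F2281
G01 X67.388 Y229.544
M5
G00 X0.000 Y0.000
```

Each laser-on run becomes one SVG element. Flip Y back into SVG space with y_svg = 234.559 − y_machine. Every run uses S468, so all elements get stroke `#ff8800` (score).

Run 1: The run returns to its start, so emit a `<polygon>` with points (Y-flipped): 30.550,46.766 98.714,46.766 98.714,94.295 30.550,94.295.

Run 2: The run returns to its start, so emit a `<polygon>` with points (Y-flipped): 31.702,46.658 54.311,46.658 54.311,135.210 31.702,135.210.

Run 3: The run is open, so emit a `<polyline>` with points (Y-flipped): 149.025,95.318 78.547,103.664 67.388,5.015.

<svg xmlns="http://www.w3.org/2000/svg" width="176.242mm" height="234.559mm" viewBox="0 0 176.242 234.559">
  <polygon points="30.550,46.766 98.714,46.766 98.714,94.295 30.550,94.295" fill="none" stroke="#ff8800"/>
  <polygon points="31.702,46.658 54.311,46.658 54.311,135.210 31.702,135.210" fill="none" stroke="#ff8800"/>
  <polyline points="149.025,95.318 78.547,103.664 67.388,5.015" fill="none" stroke="#ff8800"/>
</svg>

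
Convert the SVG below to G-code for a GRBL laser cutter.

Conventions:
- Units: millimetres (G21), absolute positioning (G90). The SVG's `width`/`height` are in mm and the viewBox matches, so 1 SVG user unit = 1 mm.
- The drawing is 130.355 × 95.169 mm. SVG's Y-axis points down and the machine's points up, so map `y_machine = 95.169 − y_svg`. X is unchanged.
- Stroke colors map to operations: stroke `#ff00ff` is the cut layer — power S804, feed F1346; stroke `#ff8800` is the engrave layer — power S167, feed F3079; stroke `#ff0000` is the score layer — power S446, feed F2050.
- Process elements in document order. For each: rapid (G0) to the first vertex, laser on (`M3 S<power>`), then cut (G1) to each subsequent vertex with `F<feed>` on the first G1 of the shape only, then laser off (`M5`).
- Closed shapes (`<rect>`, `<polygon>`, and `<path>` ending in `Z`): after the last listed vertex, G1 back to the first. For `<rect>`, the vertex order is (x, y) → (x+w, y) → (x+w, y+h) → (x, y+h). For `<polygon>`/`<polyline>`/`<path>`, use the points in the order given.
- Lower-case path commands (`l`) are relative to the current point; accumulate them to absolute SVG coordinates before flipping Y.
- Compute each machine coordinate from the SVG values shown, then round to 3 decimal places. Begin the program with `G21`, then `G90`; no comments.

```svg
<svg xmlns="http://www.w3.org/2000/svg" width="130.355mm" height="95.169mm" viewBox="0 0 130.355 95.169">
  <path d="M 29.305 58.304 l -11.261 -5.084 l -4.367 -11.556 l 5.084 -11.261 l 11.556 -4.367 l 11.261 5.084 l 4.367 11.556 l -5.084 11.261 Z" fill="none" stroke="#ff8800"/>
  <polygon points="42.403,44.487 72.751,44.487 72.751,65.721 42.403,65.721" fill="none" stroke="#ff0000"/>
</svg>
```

G21
G90
G0 X29.305 Y36.865
M3 S167
G1 X18.044 Y41.949 F3079
G1 X13.677 Y53.505
G1 X18.761 Y64.766
G1 X30.317 Y69.133
G1 X41.578 Y64.049
G1 X45.945 Y52.493
G1 X40.861 Y41.232
G1 X29.305 Y36.865
M5
G0 X42.403 Y50.682
M3 S446
G1 X72.751 Y50.682 F2050
G1 X72.751 Y29.448
G1 X42.403 Y29.448
G1 X42.403 Y50.682
M5

1 u = 1 mm; y_m = 95.169 − y.

[1] `<path>` regular polygon, #ff8800→engrave S167 F3079: (29.305,36.865) → (18.044,41.949) → (13.677,53.505) → (18.761,64.766) → (30.317,69.133) → (41.578,64.049) → (45.945,52.493) → (40.861,41.232) → (29.305,36.865) (closed)

[2] `<polygon>` rectangle, #ff0000→score S446 F2050: (42.403,50.682) → (72.751,50.682) → (72.751,29.448) → (42.403,29.448) → (42.403,50.682) (closed)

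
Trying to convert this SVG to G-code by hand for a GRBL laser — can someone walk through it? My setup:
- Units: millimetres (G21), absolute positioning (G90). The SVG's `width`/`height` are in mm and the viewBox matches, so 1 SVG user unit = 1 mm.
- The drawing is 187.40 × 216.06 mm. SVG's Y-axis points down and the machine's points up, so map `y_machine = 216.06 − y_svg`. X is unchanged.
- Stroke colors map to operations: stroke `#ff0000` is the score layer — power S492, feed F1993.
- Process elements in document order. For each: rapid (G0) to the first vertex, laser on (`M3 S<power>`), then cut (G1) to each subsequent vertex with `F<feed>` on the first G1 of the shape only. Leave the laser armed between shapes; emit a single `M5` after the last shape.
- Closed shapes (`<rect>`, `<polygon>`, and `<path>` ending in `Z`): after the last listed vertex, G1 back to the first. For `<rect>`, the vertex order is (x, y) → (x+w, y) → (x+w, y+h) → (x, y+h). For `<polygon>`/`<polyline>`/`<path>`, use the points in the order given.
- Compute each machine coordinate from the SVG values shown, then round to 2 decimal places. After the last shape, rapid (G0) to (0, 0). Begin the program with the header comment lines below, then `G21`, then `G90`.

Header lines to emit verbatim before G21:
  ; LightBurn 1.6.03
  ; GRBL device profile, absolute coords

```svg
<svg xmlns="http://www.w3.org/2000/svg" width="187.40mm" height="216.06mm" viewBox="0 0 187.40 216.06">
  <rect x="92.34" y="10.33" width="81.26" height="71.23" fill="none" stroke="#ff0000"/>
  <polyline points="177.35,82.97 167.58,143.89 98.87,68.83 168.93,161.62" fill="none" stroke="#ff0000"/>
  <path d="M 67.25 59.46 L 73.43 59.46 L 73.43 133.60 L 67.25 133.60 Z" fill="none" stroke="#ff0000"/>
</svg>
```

; LightBurn 1.6.03
; GRBL device profile, absolute coords
G21
G90
G0 X92.34 Y205.73
M3 S492
G1 X173.60 Y205.73 F1993
G1 X173.60 Y134.50
G1 X92.34 Y134.50
G1 X92.34 Y205.73
G0 X177.35 Y133.09
M3 S492
G1 X167.58 Y72.17 F1993
G1 X98.87 Y147.23
G1 X168.93 Y54.44
G0 X67.25 Y156.60
M3 S492
G1 X73.43 Y156.60 F1993
G1 X73.43 Y82.46
G1 X67.25 Y82.46
G1 X67.25 Y156.60
M5
G0 X0.00 Y0.00

1 u = 1 mm; y_m = 216.06 − y.

[1] `<rect>` rectangle, #ff0000→score S492 F1993: (92.34,205.73) → (173.60,205.73) → (173.60,134.50) → (92.34,134.50) → (92.34,205.73) (closed)

[2] `<polyline>` open polyline, #ff0000→score S492 F1993: (177.35,133.09) → (167.58,72.17) → (98.87,147.23) → (168.93,54.44)

[3] `<path>` rectangle, #ff0000→score S492 F1993: (67.25,156.60) → (73.43,156.60) → (73.43,82.46) → (67.25,82.46) → (67.25,156.60) (closed)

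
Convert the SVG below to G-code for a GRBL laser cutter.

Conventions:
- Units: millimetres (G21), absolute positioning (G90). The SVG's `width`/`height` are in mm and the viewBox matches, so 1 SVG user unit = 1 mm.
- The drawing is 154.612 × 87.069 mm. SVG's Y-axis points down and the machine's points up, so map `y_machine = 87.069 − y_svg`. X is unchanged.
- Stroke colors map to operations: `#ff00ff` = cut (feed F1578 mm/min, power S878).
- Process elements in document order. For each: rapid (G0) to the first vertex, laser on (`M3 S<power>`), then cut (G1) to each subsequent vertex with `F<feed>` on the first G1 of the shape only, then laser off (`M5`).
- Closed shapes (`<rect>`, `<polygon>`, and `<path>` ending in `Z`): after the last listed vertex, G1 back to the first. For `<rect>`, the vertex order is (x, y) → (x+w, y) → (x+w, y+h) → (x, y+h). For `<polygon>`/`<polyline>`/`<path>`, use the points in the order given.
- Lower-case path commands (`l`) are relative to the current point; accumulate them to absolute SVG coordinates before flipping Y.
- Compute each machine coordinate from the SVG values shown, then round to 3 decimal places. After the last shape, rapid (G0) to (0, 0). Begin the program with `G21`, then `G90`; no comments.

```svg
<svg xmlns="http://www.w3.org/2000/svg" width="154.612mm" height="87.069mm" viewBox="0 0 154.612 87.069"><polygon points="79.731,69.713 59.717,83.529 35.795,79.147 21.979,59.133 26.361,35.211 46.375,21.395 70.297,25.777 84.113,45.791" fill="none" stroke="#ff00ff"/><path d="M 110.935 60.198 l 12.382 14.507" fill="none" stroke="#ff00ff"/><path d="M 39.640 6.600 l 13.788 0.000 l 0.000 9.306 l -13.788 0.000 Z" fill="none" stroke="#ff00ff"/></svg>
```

G21
G90
G0 X79.731 Y17.356
M3 S878
G1 X59.717 Y3.540 F1578
G1 X35.795 Y7.922
G1 X21.979 Y27.936
G1 X26.361 Y51.858
G1 X46.375 Y65.674
G1 X70.297 Y61.292
G1 X84.113 Y41.278
G1 X79.731 Y17.356
M5
G0 X110.935 Y26.871
M3 S878
G1 X123.317 Y12.364 F1578
M5
G0 X39.640 Y80.469
M3 S878
G1 X53.428 Y80.469 F1578
G1 X53.428 Y71.163
G1 X39.640 Y71.163
G1 X39.640 Y80.469
M5
G0 X0.000 Y0.000

viewBox `0 0 154.612 87.069` with mm width/height → 1 unit = 1 mm. Flip: y_m = 87.069 − y_svg.

**Shape 1** — `<polygon>` regular polygon, stroke `#ff00ff` → cut (S878, F1578). Machine vertices: (79.731,17.356) → (59.717,3.540) → (35.795,7.922) → (21.979,27.936) → (26.361,51.858) → (46.375,65.674) → (70.297,61.292) → (84.113,41.278) → (79.731,17.356). Closed: final G1 returns to the first vertex.

**Shape 2** — `<path>` line segment, stroke `#ff00ff` → cut (S878, F1578). Machine vertices: (110.935,26.871) → (123.317,12.364). Open path.

**Shape 3** — `<path>` rectangle, stroke `#ff00ff` → cut (S878, F1578). Machine vertices: (39.640,80.469) → (53.428,80.469) → (53.428,71.163) → (39.640,71.163) → (39.640,80.469). Closed: final G1 returns to the first vertex.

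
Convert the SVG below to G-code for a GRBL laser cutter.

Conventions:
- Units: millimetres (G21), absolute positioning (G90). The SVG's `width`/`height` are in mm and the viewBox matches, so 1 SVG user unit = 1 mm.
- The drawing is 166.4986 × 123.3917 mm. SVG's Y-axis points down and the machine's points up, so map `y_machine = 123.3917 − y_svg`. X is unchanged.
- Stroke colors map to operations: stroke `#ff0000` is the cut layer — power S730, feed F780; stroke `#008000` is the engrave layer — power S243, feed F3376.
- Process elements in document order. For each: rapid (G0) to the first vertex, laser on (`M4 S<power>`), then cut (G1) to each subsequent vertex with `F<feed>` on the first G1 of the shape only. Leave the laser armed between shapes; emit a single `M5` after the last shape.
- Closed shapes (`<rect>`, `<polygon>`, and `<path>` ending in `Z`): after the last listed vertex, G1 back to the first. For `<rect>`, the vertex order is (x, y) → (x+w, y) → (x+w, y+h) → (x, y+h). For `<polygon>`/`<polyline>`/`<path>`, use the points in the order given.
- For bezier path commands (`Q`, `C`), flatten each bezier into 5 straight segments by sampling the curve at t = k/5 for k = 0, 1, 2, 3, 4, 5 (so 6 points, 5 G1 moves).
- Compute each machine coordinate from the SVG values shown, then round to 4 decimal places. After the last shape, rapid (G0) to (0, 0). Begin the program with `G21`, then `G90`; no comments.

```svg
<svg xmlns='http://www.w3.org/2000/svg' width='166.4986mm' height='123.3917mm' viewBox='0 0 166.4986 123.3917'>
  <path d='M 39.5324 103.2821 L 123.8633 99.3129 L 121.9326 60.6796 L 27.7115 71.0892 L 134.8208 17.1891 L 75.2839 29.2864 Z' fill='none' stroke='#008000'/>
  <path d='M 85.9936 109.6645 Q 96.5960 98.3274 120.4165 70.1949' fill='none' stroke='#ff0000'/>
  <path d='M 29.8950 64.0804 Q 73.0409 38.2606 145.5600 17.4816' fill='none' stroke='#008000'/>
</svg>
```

G21
G90
G0 X39.5324 Y20.1096
M4 S243
G1 X123.8633 Y24.0788 F3376
G1 X121.9326 Y62.7121
G1 X27.7115 Y52.3025
G1 X134.8208 Y106.2026
G1 X75.2839 Y94.1053
G1 X39.5324 Y20.1096
G0 X85.9936 Y13.7272
M4 S730
G1 X90.7633 Y18.9339 F780
G1 X96.5904 Y25.4841
G1 X103.4750 Y33.3781
G1 X111.4170 Y42.6156
G1 X120.4165 Y53.1968
G0 X29.8950 Y59.3113
M4 S243
G1 X48.3283 Y69.4376 F3376
G1 X69.1114 Y79.1606
G1 X92.2444 Y88.4804
G1 X117.7273 Y97.3969
G1 X145.5600 Y105.9101
M5
G0 X0.0000 Y0.0000

1 u = 1 mm; y_m = 123.3917 − y.

[1] `<path>` closed polygon, #008000→engrave S243 F3376: (39.5324,20.1096) → (123.8633,24.0788) → (121.9326,62.7121) → (27.7115,52.3025) → (134.8208,106.2026) → (75.2839,94.1053) → (39.5324,20.1096) (closed)

[2] `<path>` quadratic bezier, #ff0000→cut S730 F780: (85.9936,13.7272) → (90.7633,18.9339) → (96.5904,25.4841) → (103.4750,33.3781) → (111.4170,42.6156) → (120.4165,53.1968)

[3] `<path>` quadratic bezier, #008000→engrave S243 F3376: (29.8950,59.3113) → (48.3283,69.4376) → (69.1114,79.1606) → (92.2444,88.4804) → (117.7273,97.3969) → (145.5600,105.9101)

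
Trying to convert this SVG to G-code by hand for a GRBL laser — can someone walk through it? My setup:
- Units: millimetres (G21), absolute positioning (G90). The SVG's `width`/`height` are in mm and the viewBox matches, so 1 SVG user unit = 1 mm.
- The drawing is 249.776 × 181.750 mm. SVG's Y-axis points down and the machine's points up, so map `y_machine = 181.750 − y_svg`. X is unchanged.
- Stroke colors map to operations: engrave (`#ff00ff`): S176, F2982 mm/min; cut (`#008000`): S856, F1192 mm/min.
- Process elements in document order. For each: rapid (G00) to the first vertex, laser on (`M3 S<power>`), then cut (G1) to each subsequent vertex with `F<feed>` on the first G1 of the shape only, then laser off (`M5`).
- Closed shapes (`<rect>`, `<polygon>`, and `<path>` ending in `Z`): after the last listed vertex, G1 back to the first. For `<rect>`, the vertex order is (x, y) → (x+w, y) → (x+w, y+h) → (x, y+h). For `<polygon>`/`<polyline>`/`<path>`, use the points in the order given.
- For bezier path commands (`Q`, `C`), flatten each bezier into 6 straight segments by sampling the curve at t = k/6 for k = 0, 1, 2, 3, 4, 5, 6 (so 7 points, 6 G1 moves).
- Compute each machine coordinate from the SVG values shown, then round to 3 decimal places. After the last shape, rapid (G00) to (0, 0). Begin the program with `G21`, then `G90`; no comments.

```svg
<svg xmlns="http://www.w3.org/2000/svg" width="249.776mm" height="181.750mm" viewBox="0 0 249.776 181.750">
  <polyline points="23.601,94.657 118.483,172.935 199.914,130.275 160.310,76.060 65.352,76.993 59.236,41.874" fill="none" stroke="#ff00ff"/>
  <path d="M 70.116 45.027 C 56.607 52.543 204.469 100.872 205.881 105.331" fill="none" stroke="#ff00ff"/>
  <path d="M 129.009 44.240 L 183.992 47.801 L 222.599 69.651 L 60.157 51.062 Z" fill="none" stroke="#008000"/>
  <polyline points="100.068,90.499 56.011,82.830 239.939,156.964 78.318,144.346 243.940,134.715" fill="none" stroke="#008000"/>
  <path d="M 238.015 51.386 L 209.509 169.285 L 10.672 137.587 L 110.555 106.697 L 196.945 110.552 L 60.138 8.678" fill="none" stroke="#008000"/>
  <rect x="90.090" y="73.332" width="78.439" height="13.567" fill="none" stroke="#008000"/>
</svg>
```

G21
G90
G00 X23.601 Y87.093
M3 S176
G1 X118.483 Y8.815 F2982
G1 X199.914 Y51.475
G1 X160.310 Y105.690
G1 X65.352 Y104.757
G1 X59.236 Y139.876
M5
G00 X70.116 Y136.723
M3 S176
G1 X75.384 Y129.956 F2982
G1 X98.997 Y118.739
G1 X132.403 Y105.425
G1 X167.053 Y92.365
G1 X194.396 Y81.912
G1 X205.881 Y76.419
M5
G00 X129.009 Y137.510
M3 S856
G1 X183.992 Y133.949 F1192
G1 X222.599 Y112.099
G1 X60.157 Y130.688
G1 X129.009 Y137.510
M5
G00 X100.068 Y91.251
M3 S856
G1 X56.011 Y98.920 F1192
G1 X239.939 Y24.786
G1 X78.318 Y37.404
G1 X243.940 Y47.035
M5
G00 X238.015 Y130.364
M3 S856
G1 X209.509 Y12.465 F1192
G1 X10.672 Y44.163
G1 X110.555 Y75.053
G1 X196.945 Y71.198
G1 X60.138 Y173.072
M5
G00 X90.090 Y108.418
M3 S856
G1 X168.529 Y108.418 F1192
G1 X168.529 Y94.851
G1 X90.090 Y94.851
G1 X90.090 Y108.418
M5
G00 X0.000 Y0.000

Since the viewBox matches the mm dimensions, user units are millimetres directly. The only transform is the Y-flip y_m = 181.750 − y_svg.

Shape 1 is a open polyline drawn with `<polyline>`. Its stroke #ff00ff means engrave at S176, F2982. After flipping Y the toolpath is (23.601,87.093) → (118.483,8.815) → (199.914,51.475) → (160.310,105.690) → (65.352,104.757) → (59.236,139.876).

Shape 2 is a cubic bezier drawn with `<path>`. Its stroke #ff00ff means engrave at S176, F2982. After flipping Y the toolpath is (70.116,136.723) → (75.384,129.956) → (98.997,118.739) → (132.403,105.425) → (167.053,92.365) → (194.396,81.912) → (205.881,76.419).

Shape 3 is a closed polygon drawn with `<path>`. Its stroke #008000 means cut at S856, F1192. After flipping Y the toolpath is (129.009,137.510) → (183.992,133.949) → (222.599,112.099) → (60.157,130.688) → (129.009,137.510), returning to the start.

Shape 4 is a open polyline drawn with `<polyline>`. Its stroke #008000 means cut at S856, F1192. After flipping Y the toolpath is (100.068,91.251) → (56.011,98.920) → (239.939,24.786) → (78.318,37.404) → (243.940,47.035).

Shape 5 is a open polyline drawn with `<path>`. Its stroke #008000 means cut at S856, F1192. After flipping Y the toolpath is (238.015,130.364) → (209.509,12.465) → (10.672,44.163) → (110.555,75.053) → (196.945,71.198) → (60.138,173.072).

Shape 6 is a rectangle drawn with `<rect>`. Its stroke #008000 means cut at S856, F1192. After flipping Y the toolpath is (90.090,108.418) → (168.529,108.418) → (168.529,94.851) → (90.090,94.851) → (90.090,108.418), returning to the start.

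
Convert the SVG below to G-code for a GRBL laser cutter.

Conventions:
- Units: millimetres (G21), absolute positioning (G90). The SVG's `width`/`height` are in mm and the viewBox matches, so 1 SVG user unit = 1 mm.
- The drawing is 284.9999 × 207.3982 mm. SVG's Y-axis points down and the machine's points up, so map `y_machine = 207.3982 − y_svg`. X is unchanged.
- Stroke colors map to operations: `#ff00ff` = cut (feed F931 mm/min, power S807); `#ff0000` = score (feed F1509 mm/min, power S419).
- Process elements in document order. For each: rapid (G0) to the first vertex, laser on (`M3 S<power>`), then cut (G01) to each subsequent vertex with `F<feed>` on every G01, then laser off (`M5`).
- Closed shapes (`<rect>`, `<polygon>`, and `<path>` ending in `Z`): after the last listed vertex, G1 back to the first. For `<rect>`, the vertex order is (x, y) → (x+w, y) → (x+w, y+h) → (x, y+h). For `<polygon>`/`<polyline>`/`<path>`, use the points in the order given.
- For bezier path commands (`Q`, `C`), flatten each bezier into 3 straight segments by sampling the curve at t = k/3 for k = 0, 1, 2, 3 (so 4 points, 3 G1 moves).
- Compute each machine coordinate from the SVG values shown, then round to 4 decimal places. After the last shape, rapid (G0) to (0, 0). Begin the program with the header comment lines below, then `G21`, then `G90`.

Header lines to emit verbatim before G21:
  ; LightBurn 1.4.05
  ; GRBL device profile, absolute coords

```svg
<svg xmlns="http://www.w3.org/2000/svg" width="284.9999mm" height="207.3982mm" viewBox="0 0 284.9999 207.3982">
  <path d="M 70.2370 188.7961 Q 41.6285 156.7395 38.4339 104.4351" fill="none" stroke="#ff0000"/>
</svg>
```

; LightBurn 1.4.05
; GRBL device profile, absolute coords
G21
G90
G0 X70.2370 Y18.6021
M3 S419
G01 X53.9884 Y42.2229 F1509
G01 X43.3874 Y70.3433 F1509
G01 X38.4339 Y102.9631 F1509
M5
G0 X0.0000 Y0.0000

Since the viewBox matches the mm dimensions, user units are millimetres directly. The only transform is the Y-flip y_m = 207.3982 − y_svg.

Shape 1 is a quadratic bezier drawn with `<path>`. Its stroke #ff0000 means score at S419, F1509. After flipping Y the toolpath is (70.2370,18.6021) → (53.9884,42.2229) → (43.3874,70.3433) → (38.4339,102.9631).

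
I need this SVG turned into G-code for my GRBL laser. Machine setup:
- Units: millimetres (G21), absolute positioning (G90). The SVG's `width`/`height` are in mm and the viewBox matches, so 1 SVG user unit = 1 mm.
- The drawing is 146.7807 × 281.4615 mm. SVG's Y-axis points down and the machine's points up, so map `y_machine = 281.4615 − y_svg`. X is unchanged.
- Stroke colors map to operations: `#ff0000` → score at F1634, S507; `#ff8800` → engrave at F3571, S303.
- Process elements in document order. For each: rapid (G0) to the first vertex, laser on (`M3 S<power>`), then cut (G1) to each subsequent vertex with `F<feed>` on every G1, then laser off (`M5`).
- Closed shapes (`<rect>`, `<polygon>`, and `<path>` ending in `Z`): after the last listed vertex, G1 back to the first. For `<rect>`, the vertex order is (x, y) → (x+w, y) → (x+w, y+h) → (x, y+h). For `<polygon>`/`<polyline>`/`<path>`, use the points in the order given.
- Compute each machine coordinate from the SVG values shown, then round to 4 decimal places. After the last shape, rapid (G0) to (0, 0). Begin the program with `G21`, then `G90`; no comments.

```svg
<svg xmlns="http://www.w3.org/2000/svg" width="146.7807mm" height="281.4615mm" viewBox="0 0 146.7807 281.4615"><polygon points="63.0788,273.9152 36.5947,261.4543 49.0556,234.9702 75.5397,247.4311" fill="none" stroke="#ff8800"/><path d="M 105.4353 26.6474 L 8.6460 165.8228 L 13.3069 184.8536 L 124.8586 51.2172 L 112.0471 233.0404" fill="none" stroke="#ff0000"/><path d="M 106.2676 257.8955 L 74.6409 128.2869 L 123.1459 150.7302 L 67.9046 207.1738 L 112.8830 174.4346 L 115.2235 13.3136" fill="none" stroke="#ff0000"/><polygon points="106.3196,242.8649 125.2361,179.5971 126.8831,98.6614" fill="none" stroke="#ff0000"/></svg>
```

1 u = 1 mm; y_m = 281.4615 − y.

[1] `<polygon>` regular polygon, #ff8800→engrave S303 F3571: (63.0788,7.5463) → (36.5947,20.0072) → (49.0556,46.4913) → (75.5397,34.0304) → (63.0788,7.5463) (closed)

[2] `<path>` open polyline, #ff0000→score S507 F1634: (105.4353,254.8141) → (8.6460,115.6387) → (13.3069,96.6079) → (124.8586,230.2443) → (112.0471,48.4211)

[3] `<path>` open polyline, #ff0000→score S507 F1634: (106.2676,23.5660) → (74.6409,153.1746) → (123.1459,130.7313) → (67.9046,74.2877) → (112.8830,107.0269) → (115.2235,268.1479)

[4] `<polygon>` closed polygon, #ff0000→score S507 F1634: (106.3196,38.5966) → (125.2361,101.8644) → (126.8831,182.8001) → (106.3196,38.5966) (closed)

G21
G90
G0 X63.0788 Y7.5463
M3 S303
G1 X36.5947 Y20.0072 F3571
G1 X49.0556 Y46.4913 F3571
G1 X75.5397 Y34.0304 F3571
G1 X63.0788 Y7.5463 F3571
M5
G0 X105.4353 Y254.8141
M3 S507
G1 X8.6460 Y115.6387 F1634
G1 X13.3069 Y96.6079 F1634
G1 X124.8586 Y230.2443 F1634
G1 X112.0471 Y48.4211 F1634
M5
G0 X106.2676 Y23.5660
M3 S507
G1 X74.6409 Y153.1746 F1634
G1 X123.1459 Y130.7313 F1634
G1 X67.9046 Y74.2877 F1634
G1 X112.8830 Y107.0269 F1634
G1 X115.2235 Y268.1479 F1634
M5
G0 X106.3196 Y38.5966
M3 S507
G1 X125.2361 Y101.8644 F1634
G1 X126.8831 Y182.8001 F1634
G1 X106.3196 Y38.5966 F1634
M5
G0 X0.0000 Y0.0000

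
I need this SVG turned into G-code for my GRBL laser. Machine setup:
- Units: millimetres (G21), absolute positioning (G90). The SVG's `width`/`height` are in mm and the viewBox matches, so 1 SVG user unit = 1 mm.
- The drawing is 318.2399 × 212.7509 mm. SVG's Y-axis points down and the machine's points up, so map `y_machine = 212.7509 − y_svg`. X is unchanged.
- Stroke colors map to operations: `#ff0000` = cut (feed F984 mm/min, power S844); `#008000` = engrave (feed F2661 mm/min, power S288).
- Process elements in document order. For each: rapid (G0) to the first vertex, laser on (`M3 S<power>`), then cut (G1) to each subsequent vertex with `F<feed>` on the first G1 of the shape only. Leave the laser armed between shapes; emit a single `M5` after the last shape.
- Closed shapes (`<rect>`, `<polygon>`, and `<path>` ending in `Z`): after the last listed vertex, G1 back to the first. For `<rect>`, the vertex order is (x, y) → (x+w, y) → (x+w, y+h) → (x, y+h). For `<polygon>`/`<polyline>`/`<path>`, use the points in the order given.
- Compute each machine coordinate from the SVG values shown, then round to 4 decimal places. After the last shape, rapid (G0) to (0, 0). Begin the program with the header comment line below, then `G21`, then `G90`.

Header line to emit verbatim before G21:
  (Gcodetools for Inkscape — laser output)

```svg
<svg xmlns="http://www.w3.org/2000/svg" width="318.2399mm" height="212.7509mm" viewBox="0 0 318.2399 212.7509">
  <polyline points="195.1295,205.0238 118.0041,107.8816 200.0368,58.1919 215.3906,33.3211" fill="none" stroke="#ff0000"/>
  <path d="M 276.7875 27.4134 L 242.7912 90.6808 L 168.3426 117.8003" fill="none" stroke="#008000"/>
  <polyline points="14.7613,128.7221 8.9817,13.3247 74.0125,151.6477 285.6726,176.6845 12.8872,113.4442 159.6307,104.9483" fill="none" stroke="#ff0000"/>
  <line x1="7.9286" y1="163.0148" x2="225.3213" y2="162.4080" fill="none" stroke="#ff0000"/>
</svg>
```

viewBox `0 0 318.2399 212.7509` with mm width/height → 1 unit = 1 mm. Flip: y_m = 212.7509 − y_svg.

**Shape 1** — `<polyline>` open polyline, stroke `#ff0000` → cut (S844, F984). Machine vertices: (195.1295,7.7271) → (118.0041,104.8693) → (200.0368,154.5590) → (215.3906,179.4298). Open path.

**Shape 2** — `<path>` open polyline, stroke `#008000` → engrave (S288, F2661). Machine vertices: (276.7875,185.3375) → (242.7912,122.0701) → (168.3426,94.9506). Open path.

**Shape 3** — `<polyline>` open polyline, stroke `#ff0000` → cut (S844, F984). Machine vertices: (14.7613,84.0288) → (8.9817,199.4262) → (74.0125,61.1032) → (285.6726,36.0664) → (12.8872,99.3067) → (159.6307,107.8026). Open path.

**Shape 4** — `<line>` line segment, stroke `#ff0000` → cut (S844, F984). Machine vertices: (7.9286,49.7361) → (225.3213,50.3429). Open path.

(Gcodetools for Inkscape — laser output)
G21
G90
G0 X195.1295 Y7.7271
M3 S844
G1 X118.0041 Y104.8693 F984
G1 X200.0368 Y154.5590
G1 X215.3906 Y179.4298
G0 X276.7875 Y185.3375
M3 S288
G1 X242.7912 Y122.0701 F2661
G1 X168.3426 Y94.9506
G0 X14.7613 Y84.0288
M3 S844
G1 X8.9817 Y199.4262 F984
G1 X74.0125 Y61.1032
G1 X285.6726 Y36.0664
G1 X12.8872 Y99.3067
G1 X159.6307 Y107.8026
G0 X7.9286 Y49.7361
M3 S844
G1 X225.3213 Y50.3429 F984
M5
G0 X0.0000 Y0.0000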